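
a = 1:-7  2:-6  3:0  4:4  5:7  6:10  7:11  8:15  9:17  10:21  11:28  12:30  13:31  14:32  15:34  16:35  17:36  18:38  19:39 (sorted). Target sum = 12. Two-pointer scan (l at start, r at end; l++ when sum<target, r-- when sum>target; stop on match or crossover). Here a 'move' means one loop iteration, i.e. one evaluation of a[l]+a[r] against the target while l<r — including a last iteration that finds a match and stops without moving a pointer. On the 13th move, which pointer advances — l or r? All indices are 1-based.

l=1 r=19: -7+39=32 >12, r--
l=1 r=18: -7+38=31 >12, r--
l=1 r=17: -7+36=29 >12, r--
l=1 r=16: -7+35=28 >12, r--
l=1 r=15: -7+34=27 >12, r--
l=1 r=14: -7+32=25 >12, r--
l=1 r=13: -7+31=24 >12, r--
l=1 r=12: -7+30=23 >12, r--
l=1 r=11: -7+28=21 >12, r--
l=1 r=10: -7+21=14 >12, r--
l=1 r=9: -7+17=10 <12, l++
l=2 r=9: -6+17=11 <12, l++
l=3 r=9: 0+17=17 >12, r--

r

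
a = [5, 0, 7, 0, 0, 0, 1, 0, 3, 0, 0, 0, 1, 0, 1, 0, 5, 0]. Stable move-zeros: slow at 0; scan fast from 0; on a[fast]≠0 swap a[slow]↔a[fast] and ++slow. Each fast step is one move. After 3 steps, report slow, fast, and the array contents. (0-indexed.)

slow=0 fast=0: a[fast]=5≠0 swap→a[0]=5, slow++,fast++
slow=1 fast=1: a[fast]=0, fast++
slow=1 fast=2: a[fast]=7≠0 swap→a[1]=7, slow++,fast++

slow=2, fast=3, a=[5, 7, 0, 0, 0, 0, 1, 0, 3, 0, 0, 0, 1, 0, 1, 0, 5, 0]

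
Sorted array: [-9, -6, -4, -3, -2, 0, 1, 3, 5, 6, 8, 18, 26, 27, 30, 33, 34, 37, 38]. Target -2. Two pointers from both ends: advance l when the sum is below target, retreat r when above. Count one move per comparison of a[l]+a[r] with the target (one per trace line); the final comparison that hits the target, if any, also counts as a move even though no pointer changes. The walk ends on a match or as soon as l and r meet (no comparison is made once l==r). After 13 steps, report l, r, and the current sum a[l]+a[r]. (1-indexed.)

l=1 r=19: -9+38=29 >-2, r--
l=1 r=18: -9+37=28 >-2, r--
l=1 r=17: -9+34=25 >-2, r--
l=1 r=16: -9+33=24 >-2, r--
l=1 r=15: -9+30=21 >-2, r--
l=1 r=14: -9+27=18 >-2, r--
l=1 r=13: -9+26=17 >-2, r--
l=1 r=12: -9+18=9 >-2, r--
l=1 r=11: -9+8=-1 >-2, r--
l=1 r=10: -9+6=-3 <-2, l++
l=2 r=10: -6+6=0 >-2, r--
l=2 r=9: -6+5=-1 >-2, r--
l=2 r=8: -6+3=-3 <-2, l++

l=3, r=8, sum=-1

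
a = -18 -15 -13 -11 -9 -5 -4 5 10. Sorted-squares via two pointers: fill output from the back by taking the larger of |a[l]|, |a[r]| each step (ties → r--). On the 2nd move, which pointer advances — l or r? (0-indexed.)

[0,8] |-18|>|10| out[8]=324 → l++
[1,8] |-15|>|10| out[7]=225 → l++

l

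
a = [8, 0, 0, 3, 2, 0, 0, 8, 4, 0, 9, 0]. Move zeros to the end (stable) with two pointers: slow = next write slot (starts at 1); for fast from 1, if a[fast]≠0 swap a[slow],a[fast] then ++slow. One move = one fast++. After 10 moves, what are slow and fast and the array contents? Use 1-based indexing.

slow=6, fast=11, a=[8, 3, 2, 8, 4, 0, 0, 0, 0, 0, 9, 0]

(s=1,f=1) a[fast]=8≠0 swap→a[1]=8 → slow++,fast++
(s=2,f=2) a[fast]=0 → fast++
(s=2,f=3) a[fast]=0 → fast++
(s=2,f=4) a[fast]=3≠0 swap→a[2]=3 → slow++,fast++
(s=3,f=5) a[fast]=2≠0 swap→a[3]=2 → slow++,fast++
(s=4,f=6) a[fast]=0 → fast++
(s=4,f=7) a[fast]=0 → fast++
(s=4,f=8) a[fast]=8≠0 swap→a[4]=8 → slow++,fast++
(s=5,f=9) a[fast]=4≠0 swap→a[5]=4 → slow++,fast++
(s=6,f=10) a[fast]=0 → fast++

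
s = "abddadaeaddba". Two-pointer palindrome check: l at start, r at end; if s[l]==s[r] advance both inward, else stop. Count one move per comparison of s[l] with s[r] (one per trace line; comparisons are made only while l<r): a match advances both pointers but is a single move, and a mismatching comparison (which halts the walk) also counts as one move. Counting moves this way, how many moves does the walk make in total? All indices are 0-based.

l=0 r=12: 'a'=='a', l++,r--
l=1 r=11: 'b'=='b', l++,r--
l=2 r=10: 'd'=='d', l++,r--
l=3 r=9: 'd'=='d', l++,r--
l=4 r=8: 'a'=='a', l++,r--
l=5 r=7: 'd'!='e', stop

6 moves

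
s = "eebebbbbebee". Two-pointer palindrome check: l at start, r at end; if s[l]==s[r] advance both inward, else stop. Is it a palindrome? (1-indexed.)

palindrome

[1,12] 'e'=='e' → l++,r--
[2,11] 'e'=='e' → l++,r--
[3,10] 'b'=='b' → l++,r--
[4,9] 'e'=='e' → l++,r--
[5,8] 'b'=='b' → l++,r--
[6,7] 'b'=='b' → l++,r--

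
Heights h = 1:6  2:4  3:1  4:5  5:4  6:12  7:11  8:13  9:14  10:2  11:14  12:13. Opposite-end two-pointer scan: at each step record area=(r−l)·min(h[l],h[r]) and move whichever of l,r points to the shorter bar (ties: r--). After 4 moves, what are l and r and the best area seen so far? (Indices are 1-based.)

[1,12] min(6,13)*11=66 best=66 * → l++
[2,12] min(4,13)*10=40 best=66 → l++
[3,12] min(1,13)*9=9 best=66 → l++
[4,12] min(5,13)*8=40 best=66 → l++

l=5, r=12, best area=66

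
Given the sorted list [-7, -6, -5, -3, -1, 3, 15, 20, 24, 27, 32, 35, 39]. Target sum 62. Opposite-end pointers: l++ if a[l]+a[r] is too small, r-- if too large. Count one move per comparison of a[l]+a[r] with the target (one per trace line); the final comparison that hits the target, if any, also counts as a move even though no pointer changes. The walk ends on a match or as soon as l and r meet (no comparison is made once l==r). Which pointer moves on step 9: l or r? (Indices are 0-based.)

r

[0,12] -7+39=32 <62 → l++
[1,12] -6+39=33 <62 → l++
[2,12] -5+39=34 <62 → l++
[3,12] -3+39=36 <62 → l++
[4,12] -1+39=38 <62 → l++
[5,12] 3+39=42 <62 → l++
[6,12] 15+39=54 <62 → l++
[7,12] 20+39=59 <62 → l++
[8,12] 24+39=63 >62 → r--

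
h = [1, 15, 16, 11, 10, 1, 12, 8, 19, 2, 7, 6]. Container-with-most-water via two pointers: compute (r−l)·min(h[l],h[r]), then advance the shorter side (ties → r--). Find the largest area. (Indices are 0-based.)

max area = 105

l=0 r=11: min(1,6)*11=11 best=11 *, l++
l=1 r=11: min(15,6)*10=60 best=60 *, r--
l=1 r=10: min(15,7)*9=63 best=63 *, r--
l=1 r=9: min(15,2)*8=16 best=63, r--
l=1 r=8: min(15,19)*7=105 best=105 *, l++
l=2 r=8: min(16,19)*6=96 best=105, l++
l=3 r=8: min(11,19)*5=55 best=105, l++
l=4 r=8: min(10,19)*4=40 best=105, l++
l=5 r=8: min(1,19)*3=3 best=105, l++
l=6 r=8: min(12,19)*2=24 best=105, l++
l=7 r=8: min(8,19)*1=8 best=105, l++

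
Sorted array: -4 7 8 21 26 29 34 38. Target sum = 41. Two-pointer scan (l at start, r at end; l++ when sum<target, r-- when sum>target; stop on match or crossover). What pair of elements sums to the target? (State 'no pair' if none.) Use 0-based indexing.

l=0 r=7: -4+38=34 <41, l++
l=1 r=7: 7+38=45 >41, r--
l=1 r=6: 7+34=41, found

(7, 34)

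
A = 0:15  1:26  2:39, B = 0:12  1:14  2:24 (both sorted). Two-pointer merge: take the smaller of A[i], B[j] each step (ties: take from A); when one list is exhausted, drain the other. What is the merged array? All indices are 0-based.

[12, 14, 15, 24, 26, 39]

[i=0,j=0] A[i]=15>B[j]=12 take 12 → j++
[i=0,j=1] A[i]=15>B[j]=14 take 14 → j++
[i=0,j=2] A[i]=15<=B[j]=24 take 15 → i++
[i=1,j=2] A[i]=26>B[j]=24 take 24 → j++
[i=1,j=3] B done, take A[i]=26 → i++
[i=2,j=3] B done, take A[i]=39 → i++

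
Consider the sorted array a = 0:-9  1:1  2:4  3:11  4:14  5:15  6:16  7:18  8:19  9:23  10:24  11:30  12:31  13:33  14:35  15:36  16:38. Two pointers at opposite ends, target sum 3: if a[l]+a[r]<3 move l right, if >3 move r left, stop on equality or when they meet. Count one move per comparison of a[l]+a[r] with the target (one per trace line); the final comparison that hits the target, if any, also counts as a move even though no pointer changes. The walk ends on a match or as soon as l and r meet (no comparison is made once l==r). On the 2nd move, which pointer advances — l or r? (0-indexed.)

r

[0,16] -9+38=29 >3 → r--
[0,15] -9+36=27 >3 → r--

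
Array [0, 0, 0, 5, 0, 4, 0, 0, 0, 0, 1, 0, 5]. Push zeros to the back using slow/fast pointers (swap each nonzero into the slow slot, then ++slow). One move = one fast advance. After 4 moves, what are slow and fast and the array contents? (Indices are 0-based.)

slow=1, fast=4, a=[5, 0, 0, 0, 0, 4, 0, 0, 0, 0, 1, 0, 5]

slow=0 fast=0: a[fast]=0, fast++
slow=0 fast=1: a[fast]=0, fast++
slow=0 fast=2: a[fast]=0, fast++
slow=0 fast=3: a[fast]=5≠0 swap→a[0]=5, slow++,fast++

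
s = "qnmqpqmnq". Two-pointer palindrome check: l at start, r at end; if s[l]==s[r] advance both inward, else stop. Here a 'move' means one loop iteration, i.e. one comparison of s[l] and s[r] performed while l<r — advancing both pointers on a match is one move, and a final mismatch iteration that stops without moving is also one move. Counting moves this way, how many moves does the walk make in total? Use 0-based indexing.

l=0 r=8: 'q'=='q', l++,r--
l=1 r=7: 'n'=='n', l++,r--
l=2 r=6: 'm'=='m', l++,r--
l=3 r=5: 'q'=='q', l++,r--

4 moves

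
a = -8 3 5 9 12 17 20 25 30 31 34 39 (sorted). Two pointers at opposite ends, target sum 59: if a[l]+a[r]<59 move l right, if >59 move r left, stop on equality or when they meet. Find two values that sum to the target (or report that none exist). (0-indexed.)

l=0 r=11: -8+39=31 <59, l++
l=1 r=11: 3+39=42 <59, l++
l=2 r=11: 5+39=44 <59, l++
l=3 r=11: 9+39=48 <59, l++
l=4 r=11: 12+39=51 <59, l++
l=5 r=11: 17+39=56 <59, l++
l=6 r=11: 20+39=59, found

(20, 39)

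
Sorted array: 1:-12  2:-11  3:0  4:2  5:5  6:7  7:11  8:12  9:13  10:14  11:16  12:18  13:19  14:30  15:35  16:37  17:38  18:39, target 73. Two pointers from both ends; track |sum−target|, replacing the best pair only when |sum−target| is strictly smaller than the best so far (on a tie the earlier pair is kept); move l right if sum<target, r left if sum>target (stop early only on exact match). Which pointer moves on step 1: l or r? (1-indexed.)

[1,18] -12+39=27 d=46 * → l++

l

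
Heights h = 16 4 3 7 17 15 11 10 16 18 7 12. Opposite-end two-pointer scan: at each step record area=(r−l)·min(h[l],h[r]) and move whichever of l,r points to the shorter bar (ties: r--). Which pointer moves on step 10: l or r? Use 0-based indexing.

l

[0,11] min(16,12)*11=132 best=132 * → r--
[0,10] min(16,7)*10=70 best=132 → r--
[0,9] min(16,18)*9=144 best=144 * → l++
[1,9] min(4,18)*8=32 best=144 → l++
[2,9] min(3,18)*7=21 best=144 → l++
[3,9] min(7,18)*6=42 best=144 → l++
[4,9] min(17,18)*5=85 best=144 → l++
[5,9] min(15,18)*4=60 best=144 → l++
[6,9] min(11,18)*3=33 best=144 → l++
[7,9] min(10,18)*2=20 best=144 → l++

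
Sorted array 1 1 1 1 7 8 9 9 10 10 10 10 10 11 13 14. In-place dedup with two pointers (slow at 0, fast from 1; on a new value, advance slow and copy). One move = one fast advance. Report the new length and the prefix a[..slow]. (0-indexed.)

slow=0 fast=1: a[fast]=1=a[slow] dup, fast++
slow=0 fast=2: a[fast]=1=a[slow] dup, fast++
slow=0 fast=3: a[fast]=1=a[slow] dup, fast++
slow=0 fast=4: a[fast]=7≠a[slow]=1 write a[1]=7, slow++,fast++
slow=1 fast=5: a[fast]=8≠a[slow]=7 write a[2]=8, slow++,fast++
slow=2 fast=6: a[fast]=9≠a[slow]=8 write a[3]=9, slow++,fast++
slow=3 fast=7: a[fast]=9=a[slow] dup, fast++
slow=3 fast=8: a[fast]=10≠a[slow]=9 write a[4]=10, slow++,fast++
slow=4 fast=9: a[fast]=10=a[slow] dup, fast++
slow=4 fast=10: a[fast]=10=a[slow] dup, fast++
slow=4 fast=11: a[fast]=10=a[slow] dup, fast++
slow=4 fast=12: a[fast]=10=a[slow] dup, fast++
slow=4 fast=13: a[fast]=11≠a[slow]=10 write a[5]=11, slow++,fast++
slow=5 fast=14: a[fast]=13≠a[slow]=11 write a[6]=13, slow++,fast++
slow=6 fast=15: a[fast]=14≠a[slow]=13 write a[7]=14, slow++,fast++

length 8; prefix = [1, 7, 8, 9, 10, 11, 13, 14]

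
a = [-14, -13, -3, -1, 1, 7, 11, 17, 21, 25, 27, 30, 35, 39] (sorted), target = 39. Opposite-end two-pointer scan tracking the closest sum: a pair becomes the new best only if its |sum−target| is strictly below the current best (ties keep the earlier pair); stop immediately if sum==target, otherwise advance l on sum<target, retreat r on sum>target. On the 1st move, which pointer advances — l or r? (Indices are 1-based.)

l

l=1 r=14: -14+39=25 d=14 *, l++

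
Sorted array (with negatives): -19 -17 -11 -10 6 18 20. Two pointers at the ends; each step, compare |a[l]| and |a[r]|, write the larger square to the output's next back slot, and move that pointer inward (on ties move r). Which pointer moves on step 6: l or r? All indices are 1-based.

l

l=1 r=7: |-19|<=|20| out[7]=400, r--
l=1 r=6: |-19|>|18| out[6]=361, l++
l=2 r=6: |-17|<=|18| out[5]=324, r--
l=2 r=5: |-17|>|6| out[4]=289, l++
l=3 r=5: |-11|>|6| out[3]=121, l++
l=4 r=5: |-10|>|6| out[2]=100, l++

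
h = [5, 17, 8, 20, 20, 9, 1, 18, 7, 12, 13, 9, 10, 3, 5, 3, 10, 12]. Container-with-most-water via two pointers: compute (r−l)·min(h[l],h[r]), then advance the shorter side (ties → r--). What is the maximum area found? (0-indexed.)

[0,17] min(5,12)*17=85 best=85 * → l++
[1,17] min(17,12)*16=192 best=192 * → r--
[1,16] min(17,10)*15=150 best=192 → r--
[1,15] min(17,3)*14=42 best=192 → r--
[1,14] min(17,5)*13=65 best=192 → r--
[1,13] min(17,3)*12=36 best=192 → r--
[1,12] min(17,10)*11=110 best=192 → r--
[1,11] min(17,9)*10=90 best=192 → r--
[1,10] min(17,13)*9=117 best=192 → r--
[1,9] min(17,12)*8=96 best=192 → r--
[1,8] min(17,7)*7=49 best=192 → r--
[1,7] min(17,18)*6=102 best=192 → l++
[2,7] min(8,18)*5=40 best=192 → l++
[3,7] min(20,18)*4=72 best=192 → r--
[3,6] min(20,1)*3=3 best=192 → r--
[3,5] min(20,9)*2=18 best=192 → r--
[3,4] min(20,20)*1=20 best=192 → r--

max area = 192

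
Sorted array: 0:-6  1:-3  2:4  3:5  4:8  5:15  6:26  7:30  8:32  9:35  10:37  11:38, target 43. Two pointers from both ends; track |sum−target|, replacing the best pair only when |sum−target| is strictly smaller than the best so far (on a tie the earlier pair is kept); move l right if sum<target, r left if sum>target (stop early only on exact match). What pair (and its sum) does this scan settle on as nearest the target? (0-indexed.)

pair (5, 38) with sum 43 (|Δ|=0)

[0,11] -6+38=32 d=11 * → l++
[1,11] -3+38=35 d=8 * → l++
[2,11] 4+38=42 d=1 * → l++
[3,11] 5+38=43 d=0 * → stop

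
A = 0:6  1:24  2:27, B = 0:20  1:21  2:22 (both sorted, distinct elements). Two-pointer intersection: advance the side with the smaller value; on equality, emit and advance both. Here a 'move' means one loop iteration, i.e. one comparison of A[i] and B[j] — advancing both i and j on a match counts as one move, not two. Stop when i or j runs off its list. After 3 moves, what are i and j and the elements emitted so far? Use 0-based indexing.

i=1, j=2, emitted=[]

[i=0,j=0] 6<20 → i++
[i=1,j=0] 24>20 → j++
[i=1,j=1] 24>21 → j++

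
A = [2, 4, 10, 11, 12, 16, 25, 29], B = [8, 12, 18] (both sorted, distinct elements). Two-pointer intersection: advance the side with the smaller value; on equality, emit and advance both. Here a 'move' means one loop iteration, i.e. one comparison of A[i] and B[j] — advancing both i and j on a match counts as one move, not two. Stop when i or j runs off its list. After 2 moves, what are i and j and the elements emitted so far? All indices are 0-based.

i=2, j=0, emitted=[]

i=0 j=0: 2<8, i++
i=1 j=0: 4<8, i++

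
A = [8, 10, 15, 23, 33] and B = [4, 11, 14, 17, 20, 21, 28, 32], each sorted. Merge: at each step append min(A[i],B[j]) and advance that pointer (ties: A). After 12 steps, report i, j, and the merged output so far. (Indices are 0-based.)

i=0 j=0: A[i]=8>B[j]=4 take 4, j++
i=0 j=1: A[i]=8<=B[j]=11 take 8, i++
i=1 j=1: A[i]=10<=B[j]=11 take 10, i++
i=2 j=1: A[i]=15>B[j]=11 take 11, j++
i=2 j=2: A[i]=15>B[j]=14 take 14, j++
i=2 j=3: A[i]=15<=B[j]=17 take 15, i++
i=3 j=3: A[i]=23>B[j]=17 take 17, j++
i=3 j=4: A[i]=23>B[j]=20 take 20, j++
i=3 j=5: A[i]=23>B[j]=21 take 21, j++
i=3 j=6: A[i]=23<=B[j]=28 take 23, i++
i=4 j=6: A[i]=33>B[j]=28 take 28, j++
i=4 j=7: A[i]=33>B[j]=32 take 32, j++

i=4, j=8, merged so far=[4, 8, 10, 11, 14, 15, 17, 20, 21, 23, 28, 32]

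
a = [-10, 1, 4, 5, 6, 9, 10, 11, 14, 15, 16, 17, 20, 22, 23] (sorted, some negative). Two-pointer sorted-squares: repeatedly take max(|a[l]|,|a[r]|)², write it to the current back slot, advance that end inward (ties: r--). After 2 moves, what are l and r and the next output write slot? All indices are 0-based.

l=0 r=14: |-10|<=|23| out[14]=529, r--
l=0 r=13: |-10|<=|22| out[13]=484, r--

l=0, r=12, next write slot=12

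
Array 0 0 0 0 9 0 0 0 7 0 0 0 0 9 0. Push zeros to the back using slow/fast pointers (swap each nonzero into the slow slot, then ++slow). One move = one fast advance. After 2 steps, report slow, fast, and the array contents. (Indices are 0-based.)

(s=0,f=0) a[fast]=0 → fast++
(s=0,f=1) a[fast]=0 → fast++

slow=0, fast=2, a=[0, 0, 0, 0, 9, 0, 0, 0, 7, 0, 0, 0, 0, 9, 0]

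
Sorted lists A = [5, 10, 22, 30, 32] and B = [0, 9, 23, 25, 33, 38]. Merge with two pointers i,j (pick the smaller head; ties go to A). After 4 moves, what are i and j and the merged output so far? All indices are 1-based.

i=1 j=1: A[i]=5>B[j]=0 take 0, j++
i=1 j=2: A[i]=5<=B[j]=9 take 5, i++
i=2 j=2: A[i]=10>B[j]=9 take 9, j++
i=2 j=3: A[i]=10<=B[j]=23 take 10, i++

i=3, j=3, merged so far=[0, 5, 9, 10]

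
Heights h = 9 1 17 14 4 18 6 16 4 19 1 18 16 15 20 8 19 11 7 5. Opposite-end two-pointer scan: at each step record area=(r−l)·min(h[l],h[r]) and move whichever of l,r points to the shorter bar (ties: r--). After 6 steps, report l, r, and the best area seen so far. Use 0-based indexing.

l=0 r=19: min(9,5)*19=95 best=95 *, r--
l=0 r=18: min(9,7)*18=126 best=126 *, r--
l=0 r=17: min(9,11)*17=153 best=153 *, l++
l=1 r=17: min(1,11)*16=16 best=153, l++
l=2 r=17: min(17,11)*15=165 best=165 *, r--
l=2 r=16: min(17,19)*14=238 best=238 *, l++

l=3, r=16, best area=238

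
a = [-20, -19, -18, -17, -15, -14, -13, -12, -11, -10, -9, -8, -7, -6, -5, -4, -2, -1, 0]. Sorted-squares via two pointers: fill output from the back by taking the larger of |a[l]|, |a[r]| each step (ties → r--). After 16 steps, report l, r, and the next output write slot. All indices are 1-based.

l=17, r=19, next write slot=3

l=1 r=19: |-20|>|0| out[19]=400, l++
l=2 r=19: |-19|>|0| out[18]=361, l++
l=3 r=19: |-18|>|0| out[17]=324, l++
l=4 r=19: |-17|>|0| out[16]=289, l++
l=5 r=19: |-15|>|0| out[15]=225, l++
l=6 r=19: |-14|>|0| out[14]=196, l++
l=7 r=19: |-13|>|0| out[13]=169, l++
l=8 r=19: |-12|>|0| out[12]=144, l++
l=9 r=19: |-11|>|0| out[11]=121, l++
l=10 r=19: |-10|>|0| out[10]=100, l++
l=11 r=19: |-9|>|0| out[9]=81, l++
l=12 r=19: |-8|>|0| out[8]=64, l++
l=13 r=19: |-7|>|0| out[7]=49, l++
l=14 r=19: |-6|>|0| out[6]=36, l++
l=15 r=19: |-5|>|0| out[5]=25, l++
l=16 r=19: |-4|>|0| out[4]=16, l++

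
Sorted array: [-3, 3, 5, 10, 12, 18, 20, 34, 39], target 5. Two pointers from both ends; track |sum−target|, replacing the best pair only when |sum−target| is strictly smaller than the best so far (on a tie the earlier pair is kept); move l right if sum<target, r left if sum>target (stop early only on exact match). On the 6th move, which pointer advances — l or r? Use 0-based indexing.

r

l=0 r=8: -3+39=36 d=31 *, r--
l=0 r=7: -3+34=31 d=26 *, r--
l=0 r=6: -3+20=17 d=12 *, r--
l=0 r=5: -3+18=15 d=10 *, r--
l=0 r=4: -3+12=9 d=4 *, r--
l=0 r=3: -3+10=7 d=2 *, r--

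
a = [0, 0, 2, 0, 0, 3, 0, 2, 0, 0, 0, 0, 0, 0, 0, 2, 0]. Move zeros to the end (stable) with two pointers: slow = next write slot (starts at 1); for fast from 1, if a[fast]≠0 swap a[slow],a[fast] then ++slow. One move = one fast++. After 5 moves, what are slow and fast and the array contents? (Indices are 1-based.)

slow=1 fast=1: a[fast]=0, fast++
slow=1 fast=2: a[fast]=0, fast++
slow=1 fast=3: a[fast]=2≠0 swap→a[1]=2, slow++,fast++
slow=2 fast=4: a[fast]=0, fast++
slow=2 fast=5: a[fast]=0, fast++

slow=2, fast=6, a=[2, 0, 0, 0, 0, 3, 0, 2, 0, 0, 0, 0, 0, 0, 0, 2, 0]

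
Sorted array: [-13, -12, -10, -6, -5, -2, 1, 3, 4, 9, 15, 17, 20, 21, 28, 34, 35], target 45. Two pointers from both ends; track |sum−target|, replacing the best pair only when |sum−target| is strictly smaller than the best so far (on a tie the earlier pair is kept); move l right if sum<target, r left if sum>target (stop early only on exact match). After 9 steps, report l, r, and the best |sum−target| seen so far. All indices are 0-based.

l=9, r=16, best |Δ|=6

[0,16] -13+35=22 d=23 * → l++
[1,16] -12+35=23 d=22 * → l++
[2,16] -10+35=25 d=20 * → l++
[3,16] -6+35=29 d=16 * → l++
[4,16] -5+35=30 d=15 * → l++
[5,16] -2+35=33 d=12 * → l++
[6,16] 1+35=36 d=9 * → l++
[7,16] 3+35=38 d=7 * → l++
[8,16] 4+35=39 d=6 * → l++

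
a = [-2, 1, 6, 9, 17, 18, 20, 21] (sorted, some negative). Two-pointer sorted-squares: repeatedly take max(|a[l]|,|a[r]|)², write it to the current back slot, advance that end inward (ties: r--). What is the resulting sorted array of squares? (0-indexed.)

[1, 4, 36, 81, 289, 324, 400, 441]

[0,7] |-2|<=|21| out[7]=441 → r--
[0,6] |-2|<=|20| out[6]=400 → r--
[0,5] |-2|<=|18| out[5]=324 → r--
[0,4] |-2|<=|17| out[4]=289 → r--
[0,3] |-2|<=|9| out[3]=81 → r--
[0,2] |-2|<=|6| out[2]=36 → r--
[0,1] |-2|>|1| out[1]=4 → l++
[1,1] |1|<=|1| out[0]=1 → r--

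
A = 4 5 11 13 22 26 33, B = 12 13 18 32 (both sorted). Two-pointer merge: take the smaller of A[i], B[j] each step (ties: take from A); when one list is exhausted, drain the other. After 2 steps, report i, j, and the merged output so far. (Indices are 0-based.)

i=2, j=0, merged so far=[4, 5]

[i=0,j=0] A[i]=4<=B[j]=12 take 4 → i++
[i=1,j=0] A[i]=5<=B[j]=12 take 5 → i++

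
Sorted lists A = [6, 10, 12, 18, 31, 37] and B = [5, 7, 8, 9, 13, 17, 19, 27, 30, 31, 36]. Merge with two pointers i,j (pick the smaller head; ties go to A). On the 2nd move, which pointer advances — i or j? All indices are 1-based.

i

i=1 j=1: A[i]=6>B[j]=5 take 5, j++
i=1 j=2: A[i]=6<=B[j]=7 take 6, i++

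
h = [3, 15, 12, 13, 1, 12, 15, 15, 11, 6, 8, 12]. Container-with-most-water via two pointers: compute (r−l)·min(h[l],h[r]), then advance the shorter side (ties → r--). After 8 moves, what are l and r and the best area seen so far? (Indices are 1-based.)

[1,12] min(3,12)*11=33 best=33 * → l++
[2,12] min(15,12)*10=120 best=120 * → r--
[2,11] min(15,8)*9=72 best=120 → r--
[2,10] min(15,6)*8=48 best=120 → r--
[2,9] min(15,11)*7=77 best=120 → r--
[2,8] min(15,15)*6=90 best=120 → r--
[2,7] min(15,15)*5=75 best=120 → r--
[2,6] min(15,12)*4=48 best=120 → r--

l=2, r=5, best area=120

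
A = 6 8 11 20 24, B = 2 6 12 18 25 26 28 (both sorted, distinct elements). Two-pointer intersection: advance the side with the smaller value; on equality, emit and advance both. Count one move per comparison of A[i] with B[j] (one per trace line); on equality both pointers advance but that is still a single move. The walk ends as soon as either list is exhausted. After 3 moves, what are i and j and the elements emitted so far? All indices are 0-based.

i=0 j=0: 6>2, j++
i=0 j=1: 6==6 emit, i++,j++
i=1 j=2: 8<12, i++

i=2, j=2, emitted=[6]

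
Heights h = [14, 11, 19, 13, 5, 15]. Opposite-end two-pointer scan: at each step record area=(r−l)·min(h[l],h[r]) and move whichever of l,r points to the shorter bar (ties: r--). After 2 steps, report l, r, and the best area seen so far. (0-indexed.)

[0,5] min(14,15)*5=70 best=70 * → l++
[1,5] min(11,15)*4=44 best=70 → l++

l=2, r=5, best area=70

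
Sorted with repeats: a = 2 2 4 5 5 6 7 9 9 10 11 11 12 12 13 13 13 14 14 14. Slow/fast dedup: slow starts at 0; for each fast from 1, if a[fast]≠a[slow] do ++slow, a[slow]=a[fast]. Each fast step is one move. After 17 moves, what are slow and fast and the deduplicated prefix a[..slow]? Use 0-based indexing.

slow=10, fast=18, prefix=[2, 4, 5, 6, 7, 9, 10, 11, 12, 13, 14]

slow=0 fast=1: a[fast]=2=a[slow] dup, fast++
slow=0 fast=2: a[fast]=4≠a[slow]=2 write a[1]=4, slow++,fast++
slow=1 fast=3: a[fast]=5≠a[slow]=4 write a[2]=5, slow++,fast++
slow=2 fast=4: a[fast]=5=a[slow] dup, fast++
slow=2 fast=5: a[fast]=6≠a[slow]=5 write a[3]=6, slow++,fast++
slow=3 fast=6: a[fast]=7≠a[slow]=6 write a[4]=7, slow++,fast++
slow=4 fast=7: a[fast]=9≠a[slow]=7 write a[5]=9, slow++,fast++
slow=5 fast=8: a[fast]=9=a[slow] dup, fast++
slow=5 fast=9: a[fast]=10≠a[slow]=9 write a[6]=10, slow++,fast++
slow=6 fast=10: a[fast]=11≠a[slow]=10 write a[7]=11, slow++,fast++
slow=7 fast=11: a[fast]=11=a[slow] dup, fast++
slow=7 fast=12: a[fast]=12≠a[slow]=11 write a[8]=12, slow++,fast++
slow=8 fast=13: a[fast]=12=a[slow] dup, fast++
slow=8 fast=14: a[fast]=13≠a[slow]=12 write a[9]=13, slow++,fast++
slow=9 fast=15: a[fast]=13=a[slow] dup, fast++
slow=9 fast=16: a[fast]=13=a[slow] dup, fast++
slow=9 fast=17: a[fast]=14≠a[slow]=13 write a[10]=14, slow++,fast++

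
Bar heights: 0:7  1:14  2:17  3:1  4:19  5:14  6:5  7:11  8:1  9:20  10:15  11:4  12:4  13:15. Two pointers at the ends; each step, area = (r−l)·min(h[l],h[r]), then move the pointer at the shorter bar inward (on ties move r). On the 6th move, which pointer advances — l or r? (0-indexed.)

[0,13] min(7,15)*13=91 best=91 * → l++
[1,13] min(14,15)*12=168 best=168 * → l++
[2,13] min(17,15)*11=165 best=168 → r--
[2,12] min(17,4)*10=40 best=168 → r--
[2,11] min(17,4)*9=36 best=168 → r--
[2,10] min(17,15)*8=120 best=168 → r--

r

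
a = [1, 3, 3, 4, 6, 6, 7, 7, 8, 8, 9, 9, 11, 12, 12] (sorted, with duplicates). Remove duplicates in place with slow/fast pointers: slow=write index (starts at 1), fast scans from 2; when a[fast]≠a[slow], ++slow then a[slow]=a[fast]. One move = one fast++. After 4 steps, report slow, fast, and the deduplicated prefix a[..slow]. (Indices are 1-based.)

slow=1 fast=2: a[fast]=3≠a[slow]=1 write a[2]=3, slow++,fast++
slow=2 fast=3: a[fast]=3=a[slow] dup, fast++
slow=2 fast=4: a[fast]=4≠a[slow]=3 write a[3]=4, slow++,fast++
slow=3 fast=5: a[fast]=6≠a[slow]=4 write a[4]=6, slow++,fast++

slow=4, fast=6, prefix=[1, 3, 4, 6]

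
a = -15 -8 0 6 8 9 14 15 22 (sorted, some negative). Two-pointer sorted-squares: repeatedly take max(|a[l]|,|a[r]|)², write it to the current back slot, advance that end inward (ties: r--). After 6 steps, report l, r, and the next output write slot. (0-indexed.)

[0,8] |-15|<=|22| out[8]=484 → r--
[0,7] |-15|<=|15| out[7]=225 → r--
[0,6] |-15|>|14| out[6]=225 → l++
[1,6] |-8|<=|14| out[5]=196 → r--
[1,5] |-8|<=|9| out[4]=81 → r--
[1,4] |-8|<=|8| out[3]=64 → r--

l=1, r=3, next write slot=2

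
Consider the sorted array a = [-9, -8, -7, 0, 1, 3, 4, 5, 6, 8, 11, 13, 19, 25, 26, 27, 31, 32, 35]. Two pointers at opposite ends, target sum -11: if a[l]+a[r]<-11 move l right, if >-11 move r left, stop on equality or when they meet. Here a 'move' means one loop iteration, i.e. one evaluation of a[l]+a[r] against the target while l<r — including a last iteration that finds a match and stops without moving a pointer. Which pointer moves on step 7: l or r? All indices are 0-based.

[0,18] -9+35=26 >-11 → r--
[0,17] -9+32=23 >-11 → r--
[0,16] -9+31=22 >-11 → r--
[0,15] -9+27=18 >-11 → r--
[0,14] -9+26=17 >-11 → r--
[0,13] -9+25=16 >-11 → r--
[0,12] -9+19=10 >-11 → r--

r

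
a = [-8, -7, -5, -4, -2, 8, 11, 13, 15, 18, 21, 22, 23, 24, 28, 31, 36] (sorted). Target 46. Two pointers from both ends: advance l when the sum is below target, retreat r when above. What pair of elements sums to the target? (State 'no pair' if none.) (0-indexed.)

(15, 31)

[0,16] -8+36=28 <46 → l++
[1,16] -7+36=29 <46 → l++
[2,16] -5+36=31 <46 → l++
[3,16] -4+36=32 <46 → l++
[4,16] -2+36=34 <46 → l++
[5,16] 8+36=44 <46 → l++
[6,16] 11+36=47 >46 → r--
[6,15] 11+31=42 <46 → l++
[7,15] 13+31=44 <46 → l++
[8,15] 15+31=46 → found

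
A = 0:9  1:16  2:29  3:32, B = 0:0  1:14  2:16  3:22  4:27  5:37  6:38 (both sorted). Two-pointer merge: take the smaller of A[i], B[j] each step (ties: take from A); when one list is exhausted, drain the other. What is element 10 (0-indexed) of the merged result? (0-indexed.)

[i=0,j=0] A[i]=9>B[j]=0 take 0 → j++
[i=0,j=1] A[i]=9<=B[j]=14 take 9 → i++
[i=1,j=1] A[i]=16>B[j]=14 take 14 → j++
[i=1,j=2] A[i]=16<=B[j]=16 take 16 → i++
[i=2,j=2] A[i]=29>B[j]=16 take 16 → j++
[i=2,j=3] A[i]=29>B[j]=22 take 22 → j++
[i=2,j=4] A[i]=29>B[j]=27 take 27 → j++
[i=2,j=5] A[i]=29<=B[j]=37 take 29 → i++
[i=3,j=5] A[i]=32<=B[j]=37 take 32 → i++
[i=4,j=5] A done, take B[j]=37 → j++
[i=4,j=6] A done, take B[j]=38 → j++

merged[10] = 38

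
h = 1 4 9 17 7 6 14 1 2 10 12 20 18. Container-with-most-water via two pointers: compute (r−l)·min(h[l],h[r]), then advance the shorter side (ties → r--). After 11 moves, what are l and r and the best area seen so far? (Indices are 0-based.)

l=11, r=12, best area=153

l=0 r=12: min(1,18)*12=12 best=12 *, l++
l=1 r=12: min(4,18)*11=44 best=44 *, l++
l=2 r=12: min(9,18)*10=90 best=90 *, l++
l=3 r=12: min(17,18)*9=153 best=153 *, l++
l=4 r=12: min(7,18)*8=56 best=153, l++
l=5 r=12: min(6,18)*7=42 best=153, l++
l=6 r=12: min(14,18)*6=84 best=153, l++
l=7 r=12: min(1,18)*5=5 best=153, l++
l=8 r=12: min(2,18)*4=8 best=153, l++
l=9 r=12: min(10,18)*3=30 best=153, l++
l=10 r=12: min(12,18)*2=24 best=153, l++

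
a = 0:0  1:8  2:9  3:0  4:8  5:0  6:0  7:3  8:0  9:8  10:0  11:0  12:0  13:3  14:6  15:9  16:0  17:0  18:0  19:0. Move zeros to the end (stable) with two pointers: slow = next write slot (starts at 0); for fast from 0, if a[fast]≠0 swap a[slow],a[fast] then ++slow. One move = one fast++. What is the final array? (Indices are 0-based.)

[8, 9, 8, 3, 8, 3, 6, 9, 0, 0, 0, 0, 0, 0, 0, 0, 0, 0, 0, 0]

(s=0,f=0) a[fast]=0 → fast++
(s=0,f=1) a[fast]=8≠0 swap→a[0]=8 → slow++,fast++
(s=1,f=2) a[fast]=9≠0 swap→a[1]=9 → slow++,fast++
(s=2,f=3) a[fast]=0 → fast++
(s=2,f=4) a[fast]=8≠0 swap→a[2]=8 → slow++,fast++
(s=3,f=5) a[fast]=0 → fast++
(s=3,f=6) a[fast]=0 → fast++
(s=3,f=7) a[fast]=3≠0 swap→a[3]=3 → slow++,fast++
(s=4,f=8) a[fast]=0 → fast++
(s=4,f=9) a[fast]=8≠0 swap→a[4]=8 → slow++,fast++
(s=5,f=10) a[fast]=0 → fast++
(s=5,f=11) a[fast]=0 → fast++
(s=5,f=12) a[fast]=0 → fast++
(s=5,f=13) a[fast]=3≠0 swap→a[5]=3 → slow++,fast++
(s=6,f=14) a[fast]=6≠0 swap→a[6]=6 → slow++,fast++
(s=7,f=15) a[fast]=9≠0 swap→a[7]=9 → slow++,fast++
(s=8,f=16) a[fast]=0 → fast++
(s=8,f=17) a[fast]=0 → fast++
(s=8,f=18) a[fast]=0 → fast++
(s=8,f=19) a[fast]=0 → fast++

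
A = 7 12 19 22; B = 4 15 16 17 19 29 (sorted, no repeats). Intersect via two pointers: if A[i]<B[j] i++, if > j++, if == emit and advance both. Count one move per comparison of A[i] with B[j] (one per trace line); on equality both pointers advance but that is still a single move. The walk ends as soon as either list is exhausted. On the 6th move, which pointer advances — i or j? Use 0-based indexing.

j

[i=0,j=0] 7>4 → j++
[i=0,j=1] 7<15 → i++
[i=1,j=1] 12<15 → i++
[i=2,j=1] 19>15 → j++
[i=2,j=2] 19>16 → j++
[i=2,j=3] 19>17 → j++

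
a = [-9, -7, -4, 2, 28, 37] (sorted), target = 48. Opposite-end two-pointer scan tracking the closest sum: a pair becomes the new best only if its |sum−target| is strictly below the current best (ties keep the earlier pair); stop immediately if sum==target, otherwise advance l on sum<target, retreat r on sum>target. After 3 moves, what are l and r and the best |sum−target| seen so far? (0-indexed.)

l=3, r=5, best |Δ|=15

l=0 r=5: -9+37=28 d=20 *, l++
l=1 r=5: -7+37=30 d=18 *, l++
l=2 r=5: -4+37=33 d=15 *, l++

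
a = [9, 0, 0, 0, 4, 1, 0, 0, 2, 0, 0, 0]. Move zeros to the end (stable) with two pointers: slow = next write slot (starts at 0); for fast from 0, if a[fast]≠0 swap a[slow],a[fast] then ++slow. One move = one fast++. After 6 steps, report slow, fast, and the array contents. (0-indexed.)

slow=0 fast=0: a[fast]=9≠0 swap→a[0]=9, slow++,fast++
slow=1 fast=1: a[fast]=0, fast++
slow=1 fast=2: a[fast]=0, fast++
slow=1 fast=3: a[fast]=0, fast++
slow=1 fast=4: a[fast]=4≠0 swap→a[1]=4, slow++,fast++
slow=2 fast=5: a[fast]=1≠0 swap→a[2]=1, slow++,fast++

slow=3, fast=6, a=[9, 4, 1, 0, 0, 0, 0, 0, 2, 0, 0, 0]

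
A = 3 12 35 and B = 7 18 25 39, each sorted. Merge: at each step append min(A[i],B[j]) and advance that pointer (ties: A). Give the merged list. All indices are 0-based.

[3, 7, 12, 18, 25, 35, 39]

i=0 j=0: A[i]=3<=B[j]=7 take 3, i++
i=1 j=0: A[i]=12>B[j]=7 take 7, j++
i=1 j=1: A[i]=12<=B[j]=18 take 12, i++
i=2 j=1: A[i]=35>B[j]=18 take 18, j++
i=2 j=2: A[i]=35>B[j]=25 take 25, j++
i=2 j=3: A[i]=35<=B[j]=39 take 35, i++
i=3 j=3: A done, take B[j]=39, j++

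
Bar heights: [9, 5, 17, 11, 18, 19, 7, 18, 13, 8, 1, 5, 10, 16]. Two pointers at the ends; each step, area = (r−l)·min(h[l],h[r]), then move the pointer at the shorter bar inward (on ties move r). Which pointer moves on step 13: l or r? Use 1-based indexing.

l

l=1 r=14: min(9,16)*13=117 best=117 *, l++
l=2 r=14: min(5,16)*12=60 best=117, l++
l=3 r=14: min(17,16)*11=176 best=176 *, r--
l=3 r=13: min(17,10)*10=100 best=176, r--
l=3 r=12: min(17,5)*9=45 best=176, r--
l=3 r=11: min(17,1)*8=8 best=176, r--
l=3 r=10: min(17,8)*7=56 best=176, r--
l=3 r=9: min(17,13)*6=78 best=176, r--
l=3 r=8: min(17,18)*5=85 best=176, l++
l=4 r=8: min(11,18)*4=44 best=176, l++
l=5 r=8: min(18,18)*3=54 best=176, r--
l=5 r=7: min(18,7)*2=14 best=176, r--
l=5 r=6: min(18,19)*1=18 best=176, l++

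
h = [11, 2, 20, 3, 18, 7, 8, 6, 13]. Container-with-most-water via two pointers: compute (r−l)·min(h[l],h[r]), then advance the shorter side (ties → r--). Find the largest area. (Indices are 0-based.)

max area = 88

[0,8] min(11,13)*8=88 best=88 * → l++
[1,8] min(2,13)*7=14 best=88 → l++
[2,8] min(20,13)*6=78 best=88 → r--
[2,7] min(20,6)*5=30 best=88 → r--
[2,6] min(20,8)*4=32 best=88 → r--
[2,5] min(20,7)*3=21 best=88 → r--
[2,4] min(20,18)*2=36 best=88 → r--
[2,3] min(20,3)*1=3 best=88 → r--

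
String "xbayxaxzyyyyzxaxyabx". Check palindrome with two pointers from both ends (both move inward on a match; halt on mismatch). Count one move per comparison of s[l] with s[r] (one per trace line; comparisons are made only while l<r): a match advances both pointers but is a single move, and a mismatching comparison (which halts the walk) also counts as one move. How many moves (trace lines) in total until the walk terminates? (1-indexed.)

10 moves

l=1 r=20: 'x'=='x', l++,r--
l=2 r=19: 'b'=='b', l++,r--
l=3 r=18: 'a'=='a', l++,r--
l=4 r=17: 'y'=='y', l++,r--
l=5 r=16: 'x'=='x', l++,r--
l=6 r=15: 'a'=='a', l++,r--
l=7 r=14: 'x'=='x', l++,r--
l=8 r=13: 'z'=='z', l++,r--
l=9 r=12: 'y'=='y', l++,r--
l=10 r=11: 'y'=='y', l++,r--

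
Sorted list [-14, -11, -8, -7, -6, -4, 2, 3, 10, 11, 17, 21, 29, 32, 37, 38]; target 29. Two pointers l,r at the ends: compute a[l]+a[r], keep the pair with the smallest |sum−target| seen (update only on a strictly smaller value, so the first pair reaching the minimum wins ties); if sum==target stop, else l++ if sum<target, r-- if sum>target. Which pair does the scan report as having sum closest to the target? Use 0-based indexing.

l=0 r=15: -14+38=24 d=5 *, l++
l=1 r=15: -11+38=27 d=2 *, l++
l=2 r=15: -8+38=30 d=1 *, r--
l=2 r=14: -8+37=29 d=0 *, stop

pair (-8, 37) with sum 29 (|Δ|=0)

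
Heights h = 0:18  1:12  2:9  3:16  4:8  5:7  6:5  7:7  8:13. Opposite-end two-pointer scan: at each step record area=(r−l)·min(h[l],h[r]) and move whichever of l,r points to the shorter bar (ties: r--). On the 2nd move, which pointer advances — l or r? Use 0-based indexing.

r

[0,8] min(18,13)*8=104 best=104 * → r--
[0,7] min(18,7)*7=49 best=104 → r--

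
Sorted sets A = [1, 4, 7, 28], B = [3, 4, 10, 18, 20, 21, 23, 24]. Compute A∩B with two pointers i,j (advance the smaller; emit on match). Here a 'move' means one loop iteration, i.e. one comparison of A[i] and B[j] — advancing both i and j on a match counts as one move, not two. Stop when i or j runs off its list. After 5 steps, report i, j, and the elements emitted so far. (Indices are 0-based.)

i=3, j=3, emitted=[4]

i=0 j=0: 1<3, i++
i=1 j=0: 4>3, j++
i=1 j=1: 4==4 emit, i++,j++
i=2 j=2: 7<10, i++
i=3 j=2: 28>10, j++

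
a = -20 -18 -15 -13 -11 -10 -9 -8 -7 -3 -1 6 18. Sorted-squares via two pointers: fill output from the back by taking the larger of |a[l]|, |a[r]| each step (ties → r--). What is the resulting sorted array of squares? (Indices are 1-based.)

[1,13] |-20|>|18| out[13]=400 → l++
[2,13] |-18|<=|18| out[12]=324 → r--
[2,12] |-18|>|6| out[11]=324 → l++
[3,12] |-15|>|6| out[10]=225 → l++
[4,12] |-13|>|6| out[9]=169 → l++
[5,12] |-11|>|6| out[8]=121 → l++
[6,12] |-10|>|6| out[7]=100 → l++
[7,12] |-9|>|6| out[6]=81 → l++
[8,12] |-8|>|6| out[5]=64 → l++
[9,12] |-7|>|6| out[4]=49 → l++
[10,12] |-3|<=|6| out[3]=36 → r--
[10,11] |-3|>|-1| out[2]=9 → l++
[11,11] |-1|<=|-1| out[1]=1 → r--

[1, 9, 36, 49, 64, 81, 100, 121, 169, 225, 324, 324, 400]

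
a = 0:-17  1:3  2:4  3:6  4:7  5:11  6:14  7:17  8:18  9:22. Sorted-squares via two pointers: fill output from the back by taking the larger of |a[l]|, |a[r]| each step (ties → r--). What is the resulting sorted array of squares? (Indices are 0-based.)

[9, 16, 36, 49, 121, 196, 289, 289, 324, 484]

l=0 r=9: |-17|<=|22| out[9]=484, r--
l=0 r=8: |-17|<=|18| out[8]=324, r--
l=0 r=7: |-17|<=|17| out[7]=289, r--
l=0 r=6: |-17|>|14| out[6]=289, l++
l=1 r=6: |3|<=|14| out[5]=196, r--
l=1 r=5: |3|<=|11| out[4]=121, r--
l=1 r=4: |3|<=|7| out[3]=49, r--
l=1 r=3: |3|<=|6| out[2]=36, r--
l=1 r=2: |3|<=|4| out[1]=16, r--
l=1 r=1: |3|<=|3| out[0]=9, r--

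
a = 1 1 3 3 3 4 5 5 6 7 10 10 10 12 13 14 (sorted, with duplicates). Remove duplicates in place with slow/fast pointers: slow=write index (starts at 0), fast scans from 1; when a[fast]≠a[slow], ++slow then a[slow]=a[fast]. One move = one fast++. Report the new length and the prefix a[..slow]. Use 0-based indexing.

(s=0,f=1) a[fast]=1=a[slow] dup → fast++
(s=0,f=2) a[fast]=3≠a[slow]=1 write a[1]=3 → slow++,fast++
(s=1,f=3) a[fast]=3=a[slow] dup → fast++
(s=1,f=4) a[fast]=3=a[slow] dup → fast++
(s=1,f=5) a[fast]=4≠a[slow]=3 write a[2]=4 → slow++,fast++
(s=2,f=6) a[fast]=5≠a[slow]=4 write a[3]=5 → slow++,fast++
(s=3,f=7) a[fast]=5=a[slow] dup → fast++
(s=3,f=8) a[fast]=6≠a[slow]=5 write a[4]=6 → slow++,fast++
(s=4,f=9) a[fast]=7≠a[slow]=6 write a[5]=7 → slow++,fast++
(s=5,f=10) a[fast]=10≠a[slow]=7 write a[6]=10 → slow++,fast++
(s=6,f=11) a[fast]=10=a[slow] dup → fast++
(s=6,f=12) a[fast]=10=a[slow] dup → fast++
(s=6,f=13) a[fast]=12≠a[slow]=10 write a[7]=12 → slow++,fast++
(s=7,f=14) a[fast]=13≠a[slow]=12 write a[8]=13 → slow++,fast++
(s=8,f=15) a[fast]=14≠a[slow]=13 write a[9]=14 → slow++,fast++

length 10; prefix = [1, 3, 4, 5, 6, 7, 10, 12, 13, 14]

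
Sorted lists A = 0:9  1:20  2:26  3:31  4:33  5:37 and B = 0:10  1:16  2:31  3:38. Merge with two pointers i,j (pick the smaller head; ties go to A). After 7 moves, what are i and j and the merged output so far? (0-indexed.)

i=0 j=0: A[i]=9<=B[j]=10 take 9, i++
i=1 j=0: A[i]=20>B[j]=10 take 10, j++
i=1 j=1: A[i]=20>B[j]=16 take 16, j++
i=1 j=2: A[i]=20<=B[j]=31 take 20, i++
i=2 j=2: A[i]=26<=B[j]=31 take 26, i++
i=3 j=2: A[i]=31<=B[j]=31 take 31, i++
i=4 j=2: A[i]=33>B[j]=31 take 31, j++

i=4, j=3, merged so far=[9, 10, 16, 20, 26, 31, 31]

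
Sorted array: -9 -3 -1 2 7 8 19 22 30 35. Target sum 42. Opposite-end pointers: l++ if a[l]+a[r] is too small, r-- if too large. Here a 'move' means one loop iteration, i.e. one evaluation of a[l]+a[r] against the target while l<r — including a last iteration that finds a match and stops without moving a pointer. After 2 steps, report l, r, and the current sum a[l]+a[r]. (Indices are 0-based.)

l=0 r=9: -9+35=26 <42, l++
l=1 r=9: -3+35=32 <42, l++

l=2, r=9, sum=34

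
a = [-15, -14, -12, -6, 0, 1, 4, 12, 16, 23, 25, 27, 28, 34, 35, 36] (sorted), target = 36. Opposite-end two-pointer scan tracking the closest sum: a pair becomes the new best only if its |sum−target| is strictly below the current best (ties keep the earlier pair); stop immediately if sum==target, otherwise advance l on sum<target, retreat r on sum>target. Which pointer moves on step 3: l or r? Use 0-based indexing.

l

[0,15] -15+36=21 d=15 * → l++
[1,15] -14+36=22 d=14 * → l++
[2,15] -12+36=24 d=12 * → l++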